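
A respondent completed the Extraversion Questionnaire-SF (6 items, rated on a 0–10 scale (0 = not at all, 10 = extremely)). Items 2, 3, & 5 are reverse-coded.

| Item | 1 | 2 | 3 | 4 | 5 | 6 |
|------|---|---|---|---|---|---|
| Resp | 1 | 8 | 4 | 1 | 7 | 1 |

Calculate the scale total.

Reverse-coded items use 10 − raw:
  item 2: 10 − 8 = 2
  item 3: 10 − 4 = 6
  item 5: 10 − 7 = 3
After reverse-coding: 1, 2, 6, 1, 3, 1
Total = 1 + 2 + 6 + 1 + 3 + 1 = 14

14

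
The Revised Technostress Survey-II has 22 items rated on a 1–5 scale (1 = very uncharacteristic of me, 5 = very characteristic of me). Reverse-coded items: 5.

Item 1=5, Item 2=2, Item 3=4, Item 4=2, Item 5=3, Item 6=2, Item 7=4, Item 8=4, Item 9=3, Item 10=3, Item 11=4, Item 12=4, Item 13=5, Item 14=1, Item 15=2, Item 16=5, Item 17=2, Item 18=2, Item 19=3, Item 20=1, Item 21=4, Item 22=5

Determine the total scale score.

70

Reverse-coded items (on a 1–5 scale, reversed = 6 − raw):
  item 5: 6 − 3 = 3
Scored items: 5, 2, 4, 2, 3, 2, 4, 4, 3, 3, 4, 4, 5, 1, 2, 5, 2, 2, 3, 1, 4, 5
Total = 5 + 2 + 4 + 2 + 3 + 2 + 4 + 4 + 3 + 3 + 4 + 4 + 5 + 1 + 2 + 5 + 2 + 2 + 3 + 1 + 4 + 5 = 70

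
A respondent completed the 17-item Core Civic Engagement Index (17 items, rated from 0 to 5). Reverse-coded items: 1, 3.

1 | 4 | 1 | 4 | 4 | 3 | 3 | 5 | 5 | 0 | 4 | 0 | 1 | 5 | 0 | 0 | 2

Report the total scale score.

48

Reversing items 1 & 3 with 5 − raw:
Total = (5−1) + 4 + (5−1) + 4 + 4 + 3 + 3 + 5 + 5 + 0 + 4 + 0 + 1 + 5 + 0 + 0 + 2
      = 4 + 4 + 4 + 4 + 4 + 3 + 3 + 5 + 5 + 0 + 4 + 0 + 1 + 5 + 0 + 0 + 2 = 48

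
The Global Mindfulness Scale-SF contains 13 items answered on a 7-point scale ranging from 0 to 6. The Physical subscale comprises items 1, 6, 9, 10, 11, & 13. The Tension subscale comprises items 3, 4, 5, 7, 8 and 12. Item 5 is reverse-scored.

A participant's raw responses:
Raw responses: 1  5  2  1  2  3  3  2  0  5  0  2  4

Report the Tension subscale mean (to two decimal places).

2.33

Tension items: 3, 4, 5, 7, 8, 12.
Of these, item 5 is reverse-scored; reversed = (0+6) − raw = 6 − raw.
  item 3: 2
  item 4: 1
  item 5: 6 − 2 = 4
  item 7: 3
  item 8: 2
  item 12: 2
Sum = 2 + 1 + 4 + 3 + 2 + 2 = 14
Mean = 14 / 6 = 2.33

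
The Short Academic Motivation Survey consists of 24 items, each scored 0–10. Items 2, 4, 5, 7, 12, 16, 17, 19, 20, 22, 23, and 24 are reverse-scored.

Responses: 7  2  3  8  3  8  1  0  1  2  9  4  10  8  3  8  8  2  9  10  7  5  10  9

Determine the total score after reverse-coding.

Apply reverse scoring (on a 0–10 scale, reversed = 10 − raw):
  item 2: 10 − 2 = 8
  item 4: 10 − 8 = 2
  item 5: 10 − 3 = 7
  item 7: 10 − 1 = 9
  item 12: 10 − 4 = 6
  item 16: 10 − 8 = 2
  item 17: 10 − 8 = 2
  item 19: 10 − 9 = 1
  item 20: 10 − 10 = 0
  item 22: 10 − 5 = 5
  item 23: 10 − 10 = 0
  item 24: 10 − 9 = 1
Scored responses: 7, 8, 3, 2, 7, 8, 9, 0, 1, 2, 9, 6, 10, 8, 3, 2, 2, 2, 1, 0, 7, 5, 0, 1
Total = 7 + 8 + 3 + 2 + 7 + 8 + 9 + 0 + 1 + 2 + 9 + 6 + 10 + 8 + 3 + 2 + 2 + 2 + 1 + 0 + 7 + 5 + 0 + 1 = 103

103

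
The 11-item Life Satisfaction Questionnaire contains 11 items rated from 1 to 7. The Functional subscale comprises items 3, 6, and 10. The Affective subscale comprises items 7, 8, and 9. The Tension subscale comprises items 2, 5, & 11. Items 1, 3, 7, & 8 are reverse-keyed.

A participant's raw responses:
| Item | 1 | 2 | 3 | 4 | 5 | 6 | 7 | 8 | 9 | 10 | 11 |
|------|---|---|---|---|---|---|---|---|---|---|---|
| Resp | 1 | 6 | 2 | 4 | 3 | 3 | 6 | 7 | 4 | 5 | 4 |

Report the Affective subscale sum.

7

Affective items: 7, 8, 9.
Of these, items 7 and 8 are reverse-keyed; on a 1–7 scale, reversed = 8 − raw.
  item 7: 8 − 6 = 2
  item 8: 8 − 7 = 1
  item 9: 4
Sum = 2 + 1 + 4 = 7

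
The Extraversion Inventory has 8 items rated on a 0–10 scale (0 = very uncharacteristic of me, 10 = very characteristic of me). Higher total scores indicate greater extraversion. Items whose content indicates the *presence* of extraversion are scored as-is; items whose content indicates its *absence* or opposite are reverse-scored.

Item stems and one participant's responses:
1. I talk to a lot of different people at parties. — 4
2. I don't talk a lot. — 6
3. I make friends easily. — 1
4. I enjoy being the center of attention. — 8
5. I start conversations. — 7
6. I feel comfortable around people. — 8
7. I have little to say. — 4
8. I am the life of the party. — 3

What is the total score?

41

Items 2, 7 describe the absence/opposite of extraversion → reverse-score.
reversed = (0+10) − raw = 10 − raw.
  item 1: 4
  item 2: 10 − 6 = 4
  item 3: 1
  item 4: 8
  item 5: 7
  item 6: 8
  item 7: 10 − 4 = 6
  item 8: 3
Total = 4 + 4 + 1 + 8 + 7 + 8 + 6 + 3 = 41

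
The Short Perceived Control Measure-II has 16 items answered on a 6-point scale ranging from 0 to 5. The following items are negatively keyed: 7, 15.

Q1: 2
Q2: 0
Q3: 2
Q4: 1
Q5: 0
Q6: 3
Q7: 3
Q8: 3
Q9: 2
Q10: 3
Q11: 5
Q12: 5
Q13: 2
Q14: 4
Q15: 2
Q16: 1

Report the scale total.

Reversing items 7 & 15 with 5 − raw:
Total = 2 + 0 + 2 + 1 + 0 + 3 + (5−3) + 3 + 2 + 3 + 5 + 5 + 2 + 4 + (5−2) + 1
      = 2 + 0 + 2 + 1 + 0 + 3 + 2 + 3 + 2 + 3 + 5 + 5 + 2 + 4 + 3 + 1 = 38

38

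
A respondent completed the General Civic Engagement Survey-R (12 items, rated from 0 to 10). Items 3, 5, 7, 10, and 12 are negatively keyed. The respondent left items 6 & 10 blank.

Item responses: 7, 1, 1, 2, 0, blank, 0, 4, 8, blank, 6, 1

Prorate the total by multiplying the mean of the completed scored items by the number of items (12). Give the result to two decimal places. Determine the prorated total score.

Reverse-coded (reversed = (0+10) − raw = 10 − raw):
  item 3: 10 − 1 = 9
  item 5: 10 − 0 = 10
  item 7: 10 − 0 = 10
  item 12: 10 − 1 = 9
Completed scored items (10 of 12): 7, 1, 9, 2, 10, 10, 4, 8, 6, 9; sum = 66.
Person mean = 66 / 10 ≈ 6.6000
Prorated total = (66 / 10) × 12 = 79.20 (to 2 dp)

79.20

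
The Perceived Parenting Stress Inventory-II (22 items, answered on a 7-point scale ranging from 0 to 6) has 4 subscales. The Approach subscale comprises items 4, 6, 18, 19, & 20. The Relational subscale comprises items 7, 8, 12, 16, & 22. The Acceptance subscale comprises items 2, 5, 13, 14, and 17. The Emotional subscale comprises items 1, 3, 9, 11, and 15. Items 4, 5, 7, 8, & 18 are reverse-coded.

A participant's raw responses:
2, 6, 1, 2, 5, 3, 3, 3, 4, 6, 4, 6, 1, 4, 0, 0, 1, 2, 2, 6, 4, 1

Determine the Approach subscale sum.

Approach items: 4, 6, 18, 19, 20.
Of these, items 4 & 18 are reverse-coded; on a 0–6 scale, reversed = 6 − raw.
  item 4: 6 − 2 = 4
  item 6: 3
  item 18: 6 − 2 = 4
  item 19: 2
  item 20: 6
Sum = 4 + 3 + 4 + 2 + 6 = 19

19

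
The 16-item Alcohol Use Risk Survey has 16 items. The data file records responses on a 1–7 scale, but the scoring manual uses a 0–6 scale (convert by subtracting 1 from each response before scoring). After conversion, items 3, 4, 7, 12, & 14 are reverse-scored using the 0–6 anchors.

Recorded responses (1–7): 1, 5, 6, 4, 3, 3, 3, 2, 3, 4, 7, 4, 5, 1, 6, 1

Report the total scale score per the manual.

46

Convert to 0–6: 0, 4, 5, 3, 2, 2, 2, 1, 2, 3, 6, 3, 4, 0, 5, 0
Reverse-coded (reversed = (0+6) − raw = 6 − raw):
  item 3: 6 − 5 = 1
  item 4: 6 − 3 = 3
  item 7: 6 − 2 = 4
  item 12: 6 − 3 = 3
  item 14: 6 − 0 = 6
Scored: 0, 4, 1, 3, 2, 2, 4, 1, 2, 3, 6, 3, 4, 6, 5, 0
Total = 46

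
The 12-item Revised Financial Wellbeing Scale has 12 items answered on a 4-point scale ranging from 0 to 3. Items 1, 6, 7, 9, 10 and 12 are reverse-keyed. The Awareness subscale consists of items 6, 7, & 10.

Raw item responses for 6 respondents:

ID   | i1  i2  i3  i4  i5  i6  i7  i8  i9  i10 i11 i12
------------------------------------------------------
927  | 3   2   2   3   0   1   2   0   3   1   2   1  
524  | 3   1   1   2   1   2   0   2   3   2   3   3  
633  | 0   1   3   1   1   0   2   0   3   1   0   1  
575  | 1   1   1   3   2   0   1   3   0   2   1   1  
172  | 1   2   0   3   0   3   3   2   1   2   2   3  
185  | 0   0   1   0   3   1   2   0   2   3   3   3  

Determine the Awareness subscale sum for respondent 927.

Respondent 927 raw: 3, 2, 2, 3, 0, 1, 2, 0, 3, 1, 2, 1.
Awareness items: 6, 7, 10.
Reverse-coded (on a 0–3 scale, reversed = 3 − raw):
  item 6: 3 − 1 = 2
  item 7: 3 − 2 = 1
  item 10: 3 − 1 = 2
Sum = 2 + 1 + 2 = 5

5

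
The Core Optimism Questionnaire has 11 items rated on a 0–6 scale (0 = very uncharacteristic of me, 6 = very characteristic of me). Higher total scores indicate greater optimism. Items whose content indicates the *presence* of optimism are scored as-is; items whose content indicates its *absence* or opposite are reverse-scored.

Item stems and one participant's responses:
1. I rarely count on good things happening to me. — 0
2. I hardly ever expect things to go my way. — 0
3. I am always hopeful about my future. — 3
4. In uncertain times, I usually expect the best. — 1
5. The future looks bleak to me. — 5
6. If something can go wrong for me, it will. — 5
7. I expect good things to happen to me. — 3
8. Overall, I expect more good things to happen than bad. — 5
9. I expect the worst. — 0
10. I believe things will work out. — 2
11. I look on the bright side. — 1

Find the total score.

Items 1, 2, 5, 6, 9 describe the absence/opposite of optimism → reverse-score.
reverse-coded value = 6 − response.
  item 1: 6 − 0 = 6
  item 2: 6 − 0 = 6
  item 3: 3
  item 4: 1
  item 5: 6 − 5 = 1
  item 6: 6 − 5 = 1
  item 7: 3
  item 8: 5
  item 9: 6 − 0 = 6
  item 10: 2
  item 11: 1
Total = 6 + 6 + 3 + 1 + 1 + 1 + 3 + 5 + 6 + 2 + 1 = 35

35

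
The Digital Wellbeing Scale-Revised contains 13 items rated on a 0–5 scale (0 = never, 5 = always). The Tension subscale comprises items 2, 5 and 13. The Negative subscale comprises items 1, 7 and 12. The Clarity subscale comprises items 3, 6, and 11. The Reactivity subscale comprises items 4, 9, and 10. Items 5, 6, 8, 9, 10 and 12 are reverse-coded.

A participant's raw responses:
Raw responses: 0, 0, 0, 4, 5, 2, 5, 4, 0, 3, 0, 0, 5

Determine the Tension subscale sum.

5

Tension items: 2, 5, 13.
Of these, item 5 is reverse-coded; reversed = (0+5) − raw = 5 − raw.
  item 2: 0
  item 5: 5 − 5 = 0
  item 13: 5
Sum = 0 + 0 + 5 = 5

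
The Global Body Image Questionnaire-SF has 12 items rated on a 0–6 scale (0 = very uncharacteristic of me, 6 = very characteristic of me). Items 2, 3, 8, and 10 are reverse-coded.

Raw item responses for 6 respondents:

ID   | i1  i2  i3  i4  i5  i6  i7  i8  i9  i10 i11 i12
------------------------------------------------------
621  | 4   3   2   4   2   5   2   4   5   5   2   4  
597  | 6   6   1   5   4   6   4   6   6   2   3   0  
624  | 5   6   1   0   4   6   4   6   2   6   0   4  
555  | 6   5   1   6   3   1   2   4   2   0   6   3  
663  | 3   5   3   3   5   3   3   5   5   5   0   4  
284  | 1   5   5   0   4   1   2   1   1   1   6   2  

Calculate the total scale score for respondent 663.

32

Respondent 663 raw: 3, 5, 3, 3, 5, 3, 3, 5, 5, 5, 0, 4.
Reverse-coded (reverse-coded value = 6 − response):
  item 1: 3
  item 2: 6 − 5 = 1
  item 3: 6 − 3 = 3
  item 4: 3
  item 5: 5
  item 6: 3
  item 7: 3
  item 8: 6 − 5 = 1
  item 9: 5
  item 10: 6 − 5 = 1
  item 11: 0
  item 12: 4
Sum = 3 + 1 + 3 + 3 + 5 + 3 + 3 + 1 + 5 + 1 + 0 + 4 = 32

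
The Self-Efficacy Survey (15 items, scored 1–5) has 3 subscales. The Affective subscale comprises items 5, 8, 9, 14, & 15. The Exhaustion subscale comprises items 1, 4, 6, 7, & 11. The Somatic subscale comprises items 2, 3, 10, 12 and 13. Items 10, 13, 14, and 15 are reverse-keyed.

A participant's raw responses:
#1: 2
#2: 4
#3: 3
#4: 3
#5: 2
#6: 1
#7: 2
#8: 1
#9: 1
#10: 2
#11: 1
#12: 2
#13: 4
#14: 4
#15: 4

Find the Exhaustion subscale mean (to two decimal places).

Exhaustion items: 1, 4, 6, 7, 11.
  item 1: 2
  item 4: 3
  item 6: 1
  item 7: 2
  item 11: 1
Sum = 2 + 3 + 1 + 2 + 1 = 9
Mean = 9 / 5 = 1.80

1.80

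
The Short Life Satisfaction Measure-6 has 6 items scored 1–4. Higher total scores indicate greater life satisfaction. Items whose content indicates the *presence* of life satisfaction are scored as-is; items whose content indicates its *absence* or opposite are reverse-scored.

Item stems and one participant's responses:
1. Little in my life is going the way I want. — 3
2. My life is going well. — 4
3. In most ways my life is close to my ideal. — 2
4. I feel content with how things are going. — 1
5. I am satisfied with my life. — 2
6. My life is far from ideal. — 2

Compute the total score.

Items 1, 6 describe the absence/opposite of life satisfaction → reverse-score.
reversed = (1+4) − raw = 5 − raw.
  item 1: 5 − 3 = 2
  item 2: 4
  item 3: 2
  item 4: 1
  item 5: 2
  item 6: 5 − 2 = 3
Total = 2 + 4 + 2 + 1 + 2 + 3 = 14

14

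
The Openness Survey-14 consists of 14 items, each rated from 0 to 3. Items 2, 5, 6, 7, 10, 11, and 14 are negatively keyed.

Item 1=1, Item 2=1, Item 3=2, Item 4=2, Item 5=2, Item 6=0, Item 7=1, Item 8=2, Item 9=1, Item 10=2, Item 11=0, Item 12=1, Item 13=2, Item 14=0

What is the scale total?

Reverse-coded items (reversed = (0+3) − raw = 3 − raw):
  item 2: 3 − 1 = 2
  item 5: 3 − 2 = 1
  item 6: 3 − 0 = 3
  item 7: 3 − 1 = 2
  item 10: 3 − 2 = 1
  item 11: 3 − 0 = 3
  item 14: 3 − 0 = 3
After reverse-coding: 1, 2, 2, 2, 1, 3, 2, 2, 1, 1, 3, 1, 2, 3
Total = 1 + 2 + 2 + 2 + 1 + 3 + 2 + 2 + 1 + 1 + 3 + 1 + 2 + 3 = 26

26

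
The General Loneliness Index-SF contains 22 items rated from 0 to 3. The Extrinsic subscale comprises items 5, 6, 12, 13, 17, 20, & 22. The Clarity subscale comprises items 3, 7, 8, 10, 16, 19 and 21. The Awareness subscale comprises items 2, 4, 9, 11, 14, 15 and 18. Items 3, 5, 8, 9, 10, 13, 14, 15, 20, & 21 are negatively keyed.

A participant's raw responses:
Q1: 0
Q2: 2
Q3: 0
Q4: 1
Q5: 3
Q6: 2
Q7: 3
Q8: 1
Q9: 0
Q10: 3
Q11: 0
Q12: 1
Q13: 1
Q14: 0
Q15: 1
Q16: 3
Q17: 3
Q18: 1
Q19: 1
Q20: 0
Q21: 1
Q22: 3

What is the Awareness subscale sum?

12

Awareness items: 2, 4, 9, 11, 14, 15, 18.
Of these, items 9, 14 and 15 are negatively keyed; reversed = (0+3) − raw = 3 − raw.
  item 2: 2
  item 4: 1
  item 9: 3 − 0 = 3
  item 11: 0
  item 14: 3 − 0 = 3
  item 15: 3 − 1 = 2
  item 18: 1
Sum = 2 + 1 + 3 + 0 + 3 + 2 + 1 = 12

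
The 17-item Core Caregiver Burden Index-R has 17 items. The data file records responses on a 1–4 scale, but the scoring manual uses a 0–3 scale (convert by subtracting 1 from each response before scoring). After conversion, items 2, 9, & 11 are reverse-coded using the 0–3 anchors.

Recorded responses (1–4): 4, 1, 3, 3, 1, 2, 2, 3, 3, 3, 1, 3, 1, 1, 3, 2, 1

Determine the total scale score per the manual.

Convert to 0–3: 3, 0, 2, 2, 0, 1, 1, 2, 2, 2, 0, 2, 0, 0, 2, 1, 0
Reverse-coded (reversed = (0+3) − raw = 3 − raw):
  item 2: 3 − 0 = 3
  item 9: 3 − 2 = 1
  item 11: 3 − 0 = 3
Scored: 3, 3, 2, 2, 0, 1, 1, 2, 1, 2, 3, 2, 0, 0, 2, 1, 0
Total = 25

25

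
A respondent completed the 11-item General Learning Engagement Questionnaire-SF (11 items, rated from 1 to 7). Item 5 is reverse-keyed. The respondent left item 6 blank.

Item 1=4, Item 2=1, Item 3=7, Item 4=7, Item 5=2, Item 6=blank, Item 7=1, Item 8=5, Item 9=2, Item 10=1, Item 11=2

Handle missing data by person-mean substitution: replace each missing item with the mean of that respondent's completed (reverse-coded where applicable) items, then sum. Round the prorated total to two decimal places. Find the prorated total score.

Reverse-coded (reverse-coded value = 8 − response):
  item 5: 8 − 2 = 6
Completed scored items (10 of 11): 4, 1, 7, 7, 6, 1, 5, 2, 1, 2; sum = 36.
Person mean = 36 / 10 ≈ 3.6000
Prorated total = (36 / 10) × 11 = 39.60 (to 2 dp)

39.60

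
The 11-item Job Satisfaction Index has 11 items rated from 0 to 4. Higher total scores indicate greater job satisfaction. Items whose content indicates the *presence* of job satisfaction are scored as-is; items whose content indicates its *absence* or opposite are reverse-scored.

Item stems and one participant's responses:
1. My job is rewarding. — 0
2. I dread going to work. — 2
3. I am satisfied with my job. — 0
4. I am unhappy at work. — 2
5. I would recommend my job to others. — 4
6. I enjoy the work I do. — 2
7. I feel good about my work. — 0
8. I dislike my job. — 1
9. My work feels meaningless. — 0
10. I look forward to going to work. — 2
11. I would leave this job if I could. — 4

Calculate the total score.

19

Items 2, 4, 8, 9, 11 describe the absence/opposite of job satisfaction → reverse-score.
on a 0–4 scale, reversed = 4 − raw.
  item 1: 0
  item 2: 4 − 2 = 2
  item 3: 0
  item 4: 4 − 2 = 2
  item 5: 4
  item 6: 2
  item 7: 0
  item 8: 4 − 1 = 3
  item 9: 4 − 0 = 4
  item 10: 2
  item 11: 4 − 4 = 0
Total = 0 + 2 + 0 + 2 + 4 + 2 + 0 + 3 + 4 + 2 + 0 = 19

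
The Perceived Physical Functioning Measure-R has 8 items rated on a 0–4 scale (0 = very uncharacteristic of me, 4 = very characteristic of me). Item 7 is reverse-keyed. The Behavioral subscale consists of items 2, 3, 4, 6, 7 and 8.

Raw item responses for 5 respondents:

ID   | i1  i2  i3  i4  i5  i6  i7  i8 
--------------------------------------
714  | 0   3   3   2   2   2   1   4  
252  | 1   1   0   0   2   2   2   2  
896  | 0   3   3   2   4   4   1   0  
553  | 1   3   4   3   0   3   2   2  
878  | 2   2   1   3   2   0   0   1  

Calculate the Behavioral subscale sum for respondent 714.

Respondent 714 raw: 0, 3, 3, 2, 2, 2, 1, 4.
Behavioral items: 2, 3, 4, 6, 7, 8.
Reverse-coded (reverse-coded value = 4 − response):
  item 2: 3
  item 3: 3
  item 4: 2
  item 6: 2
  item 7: 4 − 1 = 3
  item 8: 4
Sum = 3 + 3 + 2 + 2 + 3 + 4 = 17

17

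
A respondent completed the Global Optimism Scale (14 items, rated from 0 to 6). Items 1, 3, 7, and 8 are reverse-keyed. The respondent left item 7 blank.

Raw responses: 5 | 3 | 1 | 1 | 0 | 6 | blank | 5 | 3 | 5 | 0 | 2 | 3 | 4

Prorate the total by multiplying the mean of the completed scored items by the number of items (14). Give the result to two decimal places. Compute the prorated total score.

Reverse-coded (reversed = (0+6) − raw = 6 − raw):
  item 1: 6 − 5 = 1
  item 3: 6 − 1 = 5
  item 8: 6 − 5 = 1
Completed scored items (13 of 14): 1, 3, 5, 1, 0, 6, 1, 3, 5, 0, 2, 3, 4; sum = 34.
Person mean = 34 / 13 ≈ 2.6154
Prorated total = (34 / 13) × 14 = 36.62 (to 2 dp)

36.62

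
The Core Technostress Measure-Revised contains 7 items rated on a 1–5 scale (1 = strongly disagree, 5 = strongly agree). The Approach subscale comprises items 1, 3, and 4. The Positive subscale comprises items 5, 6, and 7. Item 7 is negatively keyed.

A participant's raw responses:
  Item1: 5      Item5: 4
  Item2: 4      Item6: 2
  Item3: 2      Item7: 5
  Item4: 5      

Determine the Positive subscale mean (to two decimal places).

Positive items: 5, 6, 7.
Of these, item 7 is negatively keyed; on a 1–5 scale, reversed = 6 − raw.
  item 5: 4
  item 6: 2
  item 7: 6 − 5 = 1
Sum = 4 + 2 + 1 = 7
Mean = 7 / 3 = 2.33

2.33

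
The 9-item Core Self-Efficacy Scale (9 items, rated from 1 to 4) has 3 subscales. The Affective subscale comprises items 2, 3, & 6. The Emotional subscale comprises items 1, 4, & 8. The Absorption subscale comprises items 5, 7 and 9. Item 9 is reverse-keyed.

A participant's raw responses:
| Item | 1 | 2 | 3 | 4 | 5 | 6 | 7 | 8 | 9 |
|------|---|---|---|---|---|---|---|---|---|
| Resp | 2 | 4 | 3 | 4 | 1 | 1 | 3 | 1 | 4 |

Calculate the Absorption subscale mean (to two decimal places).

Absorption items: 5, 7, 9.
Of these, item 9 is reverse-keyed; reversed = (1+4) − raw = 5 − raw.
  item 5: 1
  item 7: 3
  item 9: 5 − 4 = 1
Sum = 1 + 3 + 1 = 5
Mean = 5 / 3 = 1.67

1.67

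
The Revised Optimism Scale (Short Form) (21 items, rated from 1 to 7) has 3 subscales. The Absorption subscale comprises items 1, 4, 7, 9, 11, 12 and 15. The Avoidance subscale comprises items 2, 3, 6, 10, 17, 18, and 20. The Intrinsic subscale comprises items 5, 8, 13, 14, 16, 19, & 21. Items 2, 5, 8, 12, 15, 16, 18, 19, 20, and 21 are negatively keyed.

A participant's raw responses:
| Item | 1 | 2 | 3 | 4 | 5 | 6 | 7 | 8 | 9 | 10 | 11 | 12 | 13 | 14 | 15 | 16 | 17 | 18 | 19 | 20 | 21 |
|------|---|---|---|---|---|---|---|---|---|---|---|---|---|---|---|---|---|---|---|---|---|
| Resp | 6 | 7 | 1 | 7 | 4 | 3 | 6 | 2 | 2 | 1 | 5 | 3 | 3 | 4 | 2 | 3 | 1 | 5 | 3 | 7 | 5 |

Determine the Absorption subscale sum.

Absorption items: 1, 4, 7, 9, 11, 12, 15.
Of these, items 12 & 15 are negatively keyed; on a 1–7 scale, reversed = 8 − raw.
  item 1: 6
  item 4: 7
  item 7: 6
  item 9: 2
  item 11: 5
  item 12: 8 − 3 = 5
  item 15: 8 − 2 = 6
Sum = 6 + 7 + 6 + 2 + 5 + 5 + 6 = 37

37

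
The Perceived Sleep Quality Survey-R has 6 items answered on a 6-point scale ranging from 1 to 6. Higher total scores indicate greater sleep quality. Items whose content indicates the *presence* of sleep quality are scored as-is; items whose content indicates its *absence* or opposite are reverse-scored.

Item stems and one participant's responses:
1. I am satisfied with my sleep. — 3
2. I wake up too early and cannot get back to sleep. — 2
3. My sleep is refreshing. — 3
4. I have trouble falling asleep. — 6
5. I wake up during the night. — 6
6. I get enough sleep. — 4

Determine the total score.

17

Items 2, 4, 5 describe the absence/opposite of sleep quality → reverse-score.
reversed = (1+6) − raw = 7 − raw.
  item 1: 3
  item 2: 7 − 2 = 5
  item 3: 3
  item 4: 7 − 6 = 1
  item 5: 7 − 6 = 1
  item 6: 4
Total = 3 + 5 + 3 + 1 + 1 + 4 = 17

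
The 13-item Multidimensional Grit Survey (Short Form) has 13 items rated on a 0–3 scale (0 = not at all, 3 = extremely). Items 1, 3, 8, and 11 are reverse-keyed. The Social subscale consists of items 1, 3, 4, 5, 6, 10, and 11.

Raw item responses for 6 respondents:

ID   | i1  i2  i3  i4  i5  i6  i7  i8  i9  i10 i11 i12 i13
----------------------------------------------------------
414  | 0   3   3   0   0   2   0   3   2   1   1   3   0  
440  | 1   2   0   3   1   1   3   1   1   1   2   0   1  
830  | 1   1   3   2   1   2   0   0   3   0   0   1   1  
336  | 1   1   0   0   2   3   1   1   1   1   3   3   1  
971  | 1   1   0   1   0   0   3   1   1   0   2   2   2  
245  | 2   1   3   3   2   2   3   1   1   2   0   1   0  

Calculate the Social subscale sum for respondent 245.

13

Respondent 245 raw: 2, 1, 3, 3, 2, 2, 3, 1, 1, 2, 0, 1, 0.
Social items: 1, 3, 4, 5, 6, 10, 11.
Reverse-coded (reverse-coded value = 3 − response):
  item 1: 3 − 2 = 1
  item 3: 3 − 3 = 0
  item 4: 3
  item 5: 2
  item 6: 2
  item 10: 2
  item 11: 3 − 0 = 3
Sum = 1 + 0 + 3 + 2 + 2 + 2 + 3 = 13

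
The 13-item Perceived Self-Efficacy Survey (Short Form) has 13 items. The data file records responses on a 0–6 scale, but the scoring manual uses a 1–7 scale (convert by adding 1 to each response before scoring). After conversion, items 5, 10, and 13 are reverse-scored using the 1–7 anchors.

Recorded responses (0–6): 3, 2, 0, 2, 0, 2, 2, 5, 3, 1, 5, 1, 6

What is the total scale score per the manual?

Convert to 1–7: 4, 3, 1, 3, 1, 3, 3, 6, 4, 2, 6, 2, 7
Reverse-coded (on a 1–7 scale, reversed = 8 − raw):
  item 5: 8 − 1 = 7
  item 10: 8 − 2 = 6
  item 13: 8 − 7 = 1
Scored: 4, 3, 1, 3, 7, 3, 3, 6, 4, 6, 6, 2, 1
Total = 49

49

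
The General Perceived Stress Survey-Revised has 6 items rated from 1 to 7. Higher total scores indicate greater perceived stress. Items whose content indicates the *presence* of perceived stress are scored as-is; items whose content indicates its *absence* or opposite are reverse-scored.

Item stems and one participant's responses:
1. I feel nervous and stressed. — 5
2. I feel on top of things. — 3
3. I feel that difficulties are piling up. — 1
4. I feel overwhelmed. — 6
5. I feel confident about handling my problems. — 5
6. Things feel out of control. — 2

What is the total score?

Items 2, 5 describe the absence/opposite of perceived stress → reverse-score.
reverse-coded value = 8 − response.
  item 1: 5
  item 2: 8 − 3 = 5
  item 3: 1
  item 4: 6
  item 5: 8 − 5 = 3
  item 6: 2
Total = 5 + 5 + 1 + 6 + 3 + 2 = 22

22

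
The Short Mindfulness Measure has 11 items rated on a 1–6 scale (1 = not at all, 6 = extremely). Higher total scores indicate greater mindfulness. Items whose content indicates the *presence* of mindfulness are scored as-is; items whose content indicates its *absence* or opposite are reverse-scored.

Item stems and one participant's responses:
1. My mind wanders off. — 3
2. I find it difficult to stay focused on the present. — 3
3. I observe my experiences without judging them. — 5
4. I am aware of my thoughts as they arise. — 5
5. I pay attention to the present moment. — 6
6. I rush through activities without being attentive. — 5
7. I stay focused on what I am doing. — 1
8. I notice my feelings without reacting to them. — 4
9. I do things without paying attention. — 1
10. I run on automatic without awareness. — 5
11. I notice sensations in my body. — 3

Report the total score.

42

Items 1, 2, 6, 9, 10 describe the absence/opposite of mindfulness → reverse-score.
reversed = (1+6) − raw = 7 − raw.
  item 1: 7 − 3 = 4
  item 2: 7 − 3 = 4
  item 3: 5
  item 4: 5
  item 5: 6
  item 6: 7 − 5 = 2
  item 7: 1
  item 8: 4
  item 9: 7 − 1 = 6
  item 10: 7 − 5 = 2
  item 11: 3
Total = 4 + 4 + 5 + 5 + 6 + 2 + 1 + 4 + 6 + 2 + 3 = 42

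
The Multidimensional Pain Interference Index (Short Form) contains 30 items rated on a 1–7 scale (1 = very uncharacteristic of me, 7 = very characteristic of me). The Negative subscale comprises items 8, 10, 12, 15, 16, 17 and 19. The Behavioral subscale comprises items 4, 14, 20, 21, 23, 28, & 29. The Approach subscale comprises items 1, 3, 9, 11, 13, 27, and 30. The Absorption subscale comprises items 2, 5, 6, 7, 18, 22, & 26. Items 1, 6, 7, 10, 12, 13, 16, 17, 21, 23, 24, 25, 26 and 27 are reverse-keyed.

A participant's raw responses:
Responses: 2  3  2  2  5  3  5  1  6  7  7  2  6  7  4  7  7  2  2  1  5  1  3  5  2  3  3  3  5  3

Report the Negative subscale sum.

16

Negative items: 8, 10, 12, 15, 16, 17, 19.
Of these, items 10, 12, 16 and 17 are reverse-keyed; reversed = (1+7) − raw = 8 − raw.
  item 8: 1
  item 10: 8 − 7 = 1
  item 12: 8 − 2 = 6
  item 15: 4
  item 16: 8 − 7 = 1
  item 17: 8 − 7 = 1
  item 19: 2
Sum = 1 + 1 + 6 + 4 + 1 + 1 + 2 = 16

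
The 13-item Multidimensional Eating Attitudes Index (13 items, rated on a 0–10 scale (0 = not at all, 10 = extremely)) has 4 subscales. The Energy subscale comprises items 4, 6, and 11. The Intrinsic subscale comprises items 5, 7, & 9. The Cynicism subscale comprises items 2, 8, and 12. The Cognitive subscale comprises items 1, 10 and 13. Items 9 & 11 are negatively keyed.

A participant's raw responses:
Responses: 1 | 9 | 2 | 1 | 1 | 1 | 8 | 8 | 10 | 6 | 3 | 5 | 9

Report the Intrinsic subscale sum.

9

Intrinsic items: 5, 7, 9.
Of these, item 9 is negatively keyed; on a 0–10 scale, reversed = 10 − raw.
  item 5: 1
  item 7: 8
  item 9: 10 − 10 = 0
Sum = 1 + 8 + 0 = 9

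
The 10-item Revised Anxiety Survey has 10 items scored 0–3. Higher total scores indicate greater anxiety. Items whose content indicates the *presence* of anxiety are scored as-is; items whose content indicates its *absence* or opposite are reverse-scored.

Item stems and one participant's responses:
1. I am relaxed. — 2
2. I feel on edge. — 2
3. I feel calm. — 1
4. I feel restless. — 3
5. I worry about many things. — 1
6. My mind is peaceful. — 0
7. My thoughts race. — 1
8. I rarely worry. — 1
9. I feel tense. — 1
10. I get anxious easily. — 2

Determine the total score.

Items 1, 3, 6, 8 describe the absence/opposite of anxiety → reverse-score.
on a 0–3 scale, reversed = 3 − raw.
  item 1: 3 − 2 = 1
  item 2: 2
  item 3: 3 − 1 = 2
  item 4: 3
  item 5: 1
  item 6: 3 − 0 = 3
  item 7: 1
  item 8: 3 − 1 = 2
  item 9: 1
  item 10: 2
Total = 1 + 2 + 2 + 3 + 1 + 3 + 1 + 2 + 1 + 2 = 18

18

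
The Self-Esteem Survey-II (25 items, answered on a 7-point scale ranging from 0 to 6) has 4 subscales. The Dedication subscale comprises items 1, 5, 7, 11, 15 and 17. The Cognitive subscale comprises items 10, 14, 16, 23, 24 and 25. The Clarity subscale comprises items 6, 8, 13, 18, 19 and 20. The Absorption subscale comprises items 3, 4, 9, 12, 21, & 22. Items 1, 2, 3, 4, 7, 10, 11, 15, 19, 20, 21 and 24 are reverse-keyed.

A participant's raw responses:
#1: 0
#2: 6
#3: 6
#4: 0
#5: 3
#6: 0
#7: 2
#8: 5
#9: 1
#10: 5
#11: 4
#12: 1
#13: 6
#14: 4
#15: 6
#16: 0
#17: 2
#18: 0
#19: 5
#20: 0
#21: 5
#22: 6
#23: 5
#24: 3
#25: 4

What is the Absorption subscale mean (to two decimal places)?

Absorption items: 3, 4, 9, 12, 21, 22.
Of these, items 3, 4 and 21 are reverse-keyed; reversed = (0+6) − raw = 6 − raw.
  item 3: 6 − 6 = 0
  item 4: 6 − 0 = 6
  item 9: 1
  item 12: 1
  item 21: 6 − 5 = 1
  item 22: 6
Sum = 0 + 6 + 1 + 1 + 1 + 6 = 15
Mean = 15 / 6 = 2.50

2.50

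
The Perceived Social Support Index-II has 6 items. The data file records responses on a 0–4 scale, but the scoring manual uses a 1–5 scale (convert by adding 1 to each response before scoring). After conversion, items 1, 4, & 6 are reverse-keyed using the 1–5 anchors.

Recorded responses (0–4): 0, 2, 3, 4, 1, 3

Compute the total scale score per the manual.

Convert to 1–5: 1, 3, 4, 5, 2, 4
Reverse-coded (reversed = (1+5) − raw = 6 − raw):
  item 1: 6 − 1 = 5
  item 4: 6 − 5 = 1
  item 6: 6 − 4 = 2
Scored: 5, 3, 4, 1, 2, 2
Total = 17

17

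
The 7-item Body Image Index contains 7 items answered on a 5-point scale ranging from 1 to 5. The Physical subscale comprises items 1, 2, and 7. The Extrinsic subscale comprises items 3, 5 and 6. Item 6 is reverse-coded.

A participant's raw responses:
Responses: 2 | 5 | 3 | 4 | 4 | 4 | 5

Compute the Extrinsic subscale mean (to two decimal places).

Extrinsic items: 3, 5, 6.
Of these, item 6 is reverse-coded; reversed = (1+5) − raw = 6 − raw.
  item 3: 3
  item 5: 4
  item 6: 6 − 4 = 2
Sum = 3 + 4 + 2 = 9
Mean = 9 / 3 = 3.00

3.00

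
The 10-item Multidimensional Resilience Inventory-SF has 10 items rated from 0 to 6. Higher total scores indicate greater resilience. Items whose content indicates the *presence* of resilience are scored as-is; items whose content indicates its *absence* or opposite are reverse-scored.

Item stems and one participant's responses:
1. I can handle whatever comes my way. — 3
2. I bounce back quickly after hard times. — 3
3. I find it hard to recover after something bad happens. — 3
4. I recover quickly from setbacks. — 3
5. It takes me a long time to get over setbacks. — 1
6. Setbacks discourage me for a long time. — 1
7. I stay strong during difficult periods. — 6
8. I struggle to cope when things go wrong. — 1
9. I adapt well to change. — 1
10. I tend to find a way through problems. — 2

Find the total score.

36

Items 3, 5, 6, 8 describe the absence/opposite of resilience → reverse-score.
reverse-coded value = 6 − response.
  item 1: 3
  item 2: 3
  item 3: 6 − 3 = 3
  item 4: 3
  item 5: 6 − 1 = 5
  item 6: 6 − 1 = 5
  item 7: 6
  item 8: 6 − 1 = 5
  item 9: 1
  item 10: 2
Total = 3 + 3 + 3 + 3 + 5 + 5 + 6 + 5 + 1 + 2 = 36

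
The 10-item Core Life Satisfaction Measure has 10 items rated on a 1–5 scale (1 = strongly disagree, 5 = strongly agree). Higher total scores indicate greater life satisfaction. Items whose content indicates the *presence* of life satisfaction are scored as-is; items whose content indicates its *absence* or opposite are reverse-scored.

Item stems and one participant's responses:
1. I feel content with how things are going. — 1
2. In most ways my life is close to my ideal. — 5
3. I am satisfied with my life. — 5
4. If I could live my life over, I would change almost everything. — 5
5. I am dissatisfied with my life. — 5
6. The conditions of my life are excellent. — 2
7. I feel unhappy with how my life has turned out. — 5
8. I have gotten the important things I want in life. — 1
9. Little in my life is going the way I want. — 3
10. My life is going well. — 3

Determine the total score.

23

Items 4, 5, 7, 9 describe the absence/opposite of life satisfaction → reverse-score.
reverse-coded value = 6 − response.
  item 1: 1
  item 2: 5
  item 3: 5
  item 4: 6 − 5 = 1
  item 5: 6 − 5 = 1
  item 6: 2
  item 7: 6 − 5 = 1
  item 8: 1
  item 9: 6 − 3 = 3
  item 10: 3
Total = 1 + 5 + 5 + 1 + 1 + 2 + 1 + 1 + 3 + 3 = 23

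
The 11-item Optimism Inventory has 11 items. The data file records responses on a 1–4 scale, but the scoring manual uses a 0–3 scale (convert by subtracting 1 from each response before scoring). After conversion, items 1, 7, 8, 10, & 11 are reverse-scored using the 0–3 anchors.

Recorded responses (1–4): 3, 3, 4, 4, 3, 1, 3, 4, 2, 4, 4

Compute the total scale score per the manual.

Convert to 0–3: 2, 2, 3, 3, 2, 0, 2, 3, 1, 3, 3
Reverse-coded (reversed = (0+3) − raw = 3 − raw):
  item 1: 3 − 2 = 1
  item 7: 3 − 2 = 1
  item 8: 3 − 3 = 0
  item 10: 3 − 3 = 0
  item 11: 3 − 3 = 0
Scored: 1, 2, 3, 3, 2, 0, 1, 0, 1, 0, 0
Total = 13

13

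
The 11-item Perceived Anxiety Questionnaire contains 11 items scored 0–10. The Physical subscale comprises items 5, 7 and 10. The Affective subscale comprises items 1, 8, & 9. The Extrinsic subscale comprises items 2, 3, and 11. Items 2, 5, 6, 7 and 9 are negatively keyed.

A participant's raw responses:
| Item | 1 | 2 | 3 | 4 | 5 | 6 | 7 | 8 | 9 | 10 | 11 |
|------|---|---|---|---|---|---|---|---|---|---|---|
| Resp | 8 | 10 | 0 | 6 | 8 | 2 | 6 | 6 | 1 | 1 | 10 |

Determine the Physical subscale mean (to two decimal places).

2.33

Physical items: 5, 7, 10.
Of these, items 5 & 7 are negatively keyed; reversed = (0+10) − raw = 10 − raw.
  item 5: 10 − 8 = 2
  item 7: 10 − 6 = 4
  item 10: 1
Sum = 2 + 4 + 1 = 7
Mean = 7 / 3 = 2.33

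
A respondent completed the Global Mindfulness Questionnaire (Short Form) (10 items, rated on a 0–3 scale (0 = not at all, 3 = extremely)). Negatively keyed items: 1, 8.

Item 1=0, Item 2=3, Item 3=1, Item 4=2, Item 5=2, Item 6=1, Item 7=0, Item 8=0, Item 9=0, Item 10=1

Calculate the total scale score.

16

Apply reverse scoring (reversed = (0+3) − raw = 3 − raw):
  item 1: 3 − 0 = 3
  item 8: 3 − 0 = 3
Scored responses: 3, 3, 1, 2, 2, 1, 0, 3, 0, 1
Total = 3 + 3 + 1 + 2 + 2 + 1 + 0 + 3 + 0 + 1 = 16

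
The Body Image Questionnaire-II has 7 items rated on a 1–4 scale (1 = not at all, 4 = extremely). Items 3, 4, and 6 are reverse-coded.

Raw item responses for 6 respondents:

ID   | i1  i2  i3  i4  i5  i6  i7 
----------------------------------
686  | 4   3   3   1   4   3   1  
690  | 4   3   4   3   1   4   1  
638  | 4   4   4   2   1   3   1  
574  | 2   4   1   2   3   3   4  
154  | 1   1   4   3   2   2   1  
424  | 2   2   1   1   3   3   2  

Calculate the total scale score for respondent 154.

11

Respondent 154 raw: 1, 1, 4, 3, 2, 2, 1.
Reverse-coded (reversed = (1+4) − raw = 5 − raw):
  item 1: 1
  item 2: 1
  item 3: 5 − 4 = 1
  item 4: 5 − 3 = 2
  item 5: 2
  item 6: 5 − 2 = 3
  item 7: 1
Sum = 1 + 1 + 1 + 2 + 2 + 3 + 1 = 11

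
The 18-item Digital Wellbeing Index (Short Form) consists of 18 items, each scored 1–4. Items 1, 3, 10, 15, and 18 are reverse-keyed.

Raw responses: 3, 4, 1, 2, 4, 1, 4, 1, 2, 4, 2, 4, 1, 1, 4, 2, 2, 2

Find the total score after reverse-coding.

41

Raw sum = 44. Reverse-keyed items: 1, 3, 10, 15, 18; their raw sum = 14.
Each reversal replaces raw with 5 − raw, changing the total by 5 − 2·raw per item.
Total = 44 + 5·5 − 2·14 = 44 + 25 − 28 = 41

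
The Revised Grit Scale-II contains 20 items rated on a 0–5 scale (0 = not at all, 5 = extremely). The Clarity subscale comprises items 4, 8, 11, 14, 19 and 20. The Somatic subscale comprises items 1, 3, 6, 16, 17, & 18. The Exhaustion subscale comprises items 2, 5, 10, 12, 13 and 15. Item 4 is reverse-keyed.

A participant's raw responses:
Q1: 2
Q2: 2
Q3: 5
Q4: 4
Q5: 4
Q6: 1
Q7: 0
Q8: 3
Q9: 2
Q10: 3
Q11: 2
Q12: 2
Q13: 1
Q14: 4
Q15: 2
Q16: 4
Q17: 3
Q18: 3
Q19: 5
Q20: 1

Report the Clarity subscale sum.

16

Clarity items: 4, 8, 11, 14, 19, 20.
Of these, item 4 is reverse-keyed; reverse-coded value = 5 − response.
  item 4: 5 − 4 = 1
  item 8: 3
  item 11: 2
  item 14: 4
  item 19: 5
  item 20: 1
Sum = 1 + 3 + 2 + 4 + 5 + 1 = 16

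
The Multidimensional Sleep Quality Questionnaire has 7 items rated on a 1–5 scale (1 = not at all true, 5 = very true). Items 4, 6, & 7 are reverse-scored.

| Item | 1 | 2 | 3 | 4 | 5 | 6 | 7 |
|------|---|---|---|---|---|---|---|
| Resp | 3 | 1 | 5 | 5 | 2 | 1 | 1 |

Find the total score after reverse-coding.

Apply reverse scoring (reverse-coded value = 6 − response):
  item 4: 6 − 5 = 1
  item 6: 6 − 1 = 5
  item 7: 6 − 1 = 5
Scored items: 3, 1, 5, 1, 2, 5, 5
Total = 3 + 1 + 5 + 1 + 2 + 5 + 5 = 22

22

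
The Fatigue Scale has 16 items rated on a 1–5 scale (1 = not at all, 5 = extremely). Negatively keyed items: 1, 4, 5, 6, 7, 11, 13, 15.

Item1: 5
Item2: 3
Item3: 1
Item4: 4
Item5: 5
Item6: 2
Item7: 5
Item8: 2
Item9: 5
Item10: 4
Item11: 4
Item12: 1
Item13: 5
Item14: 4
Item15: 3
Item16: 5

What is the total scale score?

40

Reversing items 1, 4, 5, 6, 7, 11, 13, and 15 with 6 − raw:
Total = (6−5) + 3 + 1 + (6−4) + (6−5) + (6−2) + (6−5) + 2 + 5 + 4 + (6−4) + 1 + (6−5) + 4 + (6−3) + 5
      = 1 + 3 + 1 + 2 + 1 + 4 + 1 + 2 + 5 + 4 + 2 + 1 + 1 + 4 + 3 + 5 = 40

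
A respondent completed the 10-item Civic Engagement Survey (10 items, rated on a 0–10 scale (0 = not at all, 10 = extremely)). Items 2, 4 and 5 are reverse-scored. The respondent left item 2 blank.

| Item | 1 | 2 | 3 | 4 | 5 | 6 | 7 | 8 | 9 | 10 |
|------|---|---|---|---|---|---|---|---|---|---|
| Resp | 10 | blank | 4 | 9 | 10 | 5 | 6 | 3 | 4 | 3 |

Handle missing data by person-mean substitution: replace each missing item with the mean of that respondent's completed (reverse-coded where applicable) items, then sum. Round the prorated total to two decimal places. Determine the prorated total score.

40.00

Reverse-coded (on a 0–10 scale, reversed = 10 − raw):
  item 4: 10 − 9 = 1
  item 5: 10 − 10 = 0
Completed scored items (9 of 10): 10, 4, 1, 0, 5, 6, 3, 4, 3; sum = 36.
Person mean = 36 / 9 ≈ 4.0000
Prorated total = (36 / 9) × 10 = 40.00 (to 2 dp)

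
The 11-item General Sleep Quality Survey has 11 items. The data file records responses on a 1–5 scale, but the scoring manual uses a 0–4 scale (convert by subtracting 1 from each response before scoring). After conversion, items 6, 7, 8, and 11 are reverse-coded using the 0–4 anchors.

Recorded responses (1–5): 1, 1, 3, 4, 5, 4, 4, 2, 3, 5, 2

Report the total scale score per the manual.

Convert to 0–4: 0, 0, 2, 3, 4, 3, 3, 1, 2, 4, 1
Reverse-coded (reverse-coded value = 4 − response):
  item 6: 4 − 3 = 1
  item 7: 4 − 3 = 1
  item 8: 4 − 1 = 3
  item 11: 4 − 1 = 3
Scored: 0, 0, 2, 3, 4, 1, 1, 3, 2, 4, 3
Total = 23

23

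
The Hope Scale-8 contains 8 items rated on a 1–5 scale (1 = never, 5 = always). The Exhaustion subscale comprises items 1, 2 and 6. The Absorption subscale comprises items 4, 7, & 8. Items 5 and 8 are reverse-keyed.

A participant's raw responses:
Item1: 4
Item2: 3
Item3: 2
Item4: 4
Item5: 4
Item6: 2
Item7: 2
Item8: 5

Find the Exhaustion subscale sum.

Exhaustion items: 1, 2, 6.
  item 1: 4
  item 2: 3
  item 6: 2
Sum = 4 + 3 + 2 = 9

9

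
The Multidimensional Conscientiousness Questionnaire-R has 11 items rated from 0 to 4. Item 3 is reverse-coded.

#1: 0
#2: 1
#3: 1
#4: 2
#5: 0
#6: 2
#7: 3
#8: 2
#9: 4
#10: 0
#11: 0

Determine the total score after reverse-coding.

Reversing item 3 with 4 − raw:
Total = 0 + 1 + (4−1) + 2 + 0 + 2 + 3 + 2 + 4 + 0 + 0
      = 0 + 1 + 3 + 2 + 0 + 2 + 3 + 2 + 4 + 0 + 0 = 17

17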